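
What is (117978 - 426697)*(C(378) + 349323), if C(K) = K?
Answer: -107959343019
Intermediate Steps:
(117978 - 426697)*(C(378) + 349323) = (117978 - 426697)*(378 + 349323) = -308719*349701 = -107959343019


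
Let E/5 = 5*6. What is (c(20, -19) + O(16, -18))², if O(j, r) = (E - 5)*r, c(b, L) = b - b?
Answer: 6812100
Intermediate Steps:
c(b, L) = 0
E = 150 (E = 5*(5*6) = 5*30 = 150)
O(j, r) = 145*r (O(j, r) = (150 - 5)*r = 145*r)
(c(20, -19) + O(16, -18))² = (0 + 145*(-18))² = (0 - 2610)² = (-2610)² = 6812100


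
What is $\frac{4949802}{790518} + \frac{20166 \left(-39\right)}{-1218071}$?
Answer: $\frac{1108488687579}{160484508463} \approx 6.9071$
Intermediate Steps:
$\frac{4949802}{790518} + \frac{20166 \left(-39\right)}{-1218071} = 4949802 \cdot \frac{1}{790518} - - \frac{786474}{1218071} = \frac{824967}{131753} + \frac{786474}{1218071} = \frac{1108488687579}{160484508463}$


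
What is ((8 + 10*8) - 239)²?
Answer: 22801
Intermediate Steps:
((8 + 10*8) - 239)² = ((8 + 80) - 239)² = (88 - 239)² = (-151)² = 22801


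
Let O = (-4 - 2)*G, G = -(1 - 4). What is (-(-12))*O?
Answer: -216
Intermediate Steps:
G = 3 (G = -1*(-3) = 3)
O = -18 (O = (-4 - 2)*3 = -6*3 = -18)
(-(-12))*O = -(-12)*(-18) = -4*(-3)*(-18) = 12*(-18) = -216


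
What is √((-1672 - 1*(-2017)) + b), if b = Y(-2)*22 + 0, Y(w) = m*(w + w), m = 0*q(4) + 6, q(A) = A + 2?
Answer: I*√183 ≈ 13.528*I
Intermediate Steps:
q(A) = 2 + A
m = 6 (m = 0*(2 + 4) + 6 = 0*6 + 6 = 0 + 6 = 6)
Y(w) = 12*w (Y(w) = 6*(w + w) = 6*(2*w) = 12*w)
b = -528 (b = (12*(-2))*22 + 0 = -24*22 + 0 = -528 + 0 = -528)
√((-1672 - 1*(-2017)) + b) = √((-1672 - 1*(-2017)) - 528) = √((-1672 + 2017) - 528) = √(345 - 528) = √(-183) = I*√183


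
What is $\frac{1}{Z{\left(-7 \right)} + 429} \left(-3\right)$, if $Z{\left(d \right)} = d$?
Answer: $- \frac{3}{422} \approx -0.007109$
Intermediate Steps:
$\frac{1}{Z{\left(-7 \right)} + 429} \left(-3\right) = \frac{1}{-7 + 429} \left(-3\right) = \frac{1}{422} \left(-3\right) = - \frac{3}{422}$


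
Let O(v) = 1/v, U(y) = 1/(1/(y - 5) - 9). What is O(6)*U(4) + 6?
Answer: 359/60 ≈ 5.9833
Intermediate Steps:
U(y) = 1/(-9 + 1/(-5 + y)) (U(y) = 1/(1/(-5 + y) - 9) = 1/(-9 + 1/(-5 + y)))
O(6)*U(4) + 6 = ((5 - 1*4)/(-46 + 9*4))/6 + 6 = ((5 - 4)/(-46 + 36))/6 + 6 = (1/(-10))/6 + 6 = (-1/10*1)/6 + 6 = (1/6)*(-1/10) + 6 = -1/60 + 6 = 359/60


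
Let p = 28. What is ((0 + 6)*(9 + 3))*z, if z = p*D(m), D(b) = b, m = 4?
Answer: 8064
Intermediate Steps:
z = 112 (z = 28*4 = 112)
((0 + 6)*(9 + 3))*z = ((0 + 6)*(9 + 3))*112 = (6*12)*112 = 72*112 = 8064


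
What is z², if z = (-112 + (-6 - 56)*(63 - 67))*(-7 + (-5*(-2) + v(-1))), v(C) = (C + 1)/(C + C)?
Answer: 166464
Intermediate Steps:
v(C) = (1 + C)/(2*C) (v(C) = (1 + C)/((2*C)) = (1 + C)*(1/(2*C)) = (1 + C)/(2*C))
z = 408 (z = (-112 + (-6 - 56)*(63 - 67))*(-7 + (-5*(-2) + (½)*(1 - 1)/(-1))) = (-112 - 62*(-4))*(-7 + (10 + (½)*(-1)*0)) = (-112 + 248)*(-7 + (10 + 0)) = 136*(-7 + 10) = 136*3 = 408)
z² = 408² = 166464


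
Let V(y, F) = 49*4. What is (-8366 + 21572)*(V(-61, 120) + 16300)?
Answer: 217846176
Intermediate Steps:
V(y, F) = 196
(-8366 + 21572)*(V(-61, 120) + 16300) = (-8366 + 21572)*(196 + 16300) = 13206*16496 = 217846176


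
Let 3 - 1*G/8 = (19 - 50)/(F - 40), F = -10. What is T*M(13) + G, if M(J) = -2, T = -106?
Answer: 5776/25 ≈ 231.04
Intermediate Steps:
G = 476/25 (G = 24 - 8*(19 - 50)/(-10 - 40) = 24 - (-248)/(-50) = 24 - (-248)*(-1)/50 = 24 - 8*31/50 = 24 - 124/25 = 476/25 ≈ 19.040)
T*M(13) + G = -106*(-2) + 476/25 = 212 + 476/25 = 5776/25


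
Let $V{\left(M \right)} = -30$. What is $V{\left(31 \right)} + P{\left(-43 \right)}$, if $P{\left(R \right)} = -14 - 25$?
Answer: $-69$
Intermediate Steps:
$P{\left(R \right)} = -39$ ($P{\left(R \right)} = -14 - 25 = -39$)
$V{\left(31 \right)} + P{\left(-43 \right)} = -30 - 39 = -69$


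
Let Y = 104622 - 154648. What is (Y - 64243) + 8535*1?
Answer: -105734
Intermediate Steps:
Y = -50026
(Y - 64243) + 8535*1 = (-50026 - 64243) + 8535*1 = -114269 + 8535 = -105734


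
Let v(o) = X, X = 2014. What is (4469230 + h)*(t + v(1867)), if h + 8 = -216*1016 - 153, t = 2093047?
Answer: 8903198461393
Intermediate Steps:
v(o) = 2014
h = -219617 (h = -8 + (-216*1016 - 153) = -8 + (-219456 - 153) = -8 - 219609 = -219617)
(4469230 + h)*(t + v(1867)) = (4469230 - 219617)*(2093047 + 2014) = 4249613*2095061 = 8903198461393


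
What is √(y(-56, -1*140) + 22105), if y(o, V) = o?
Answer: √22049 ≈ 148.49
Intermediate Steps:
√(y(-56, -1*140) + 22105) = √(-56 + 22105) = √22049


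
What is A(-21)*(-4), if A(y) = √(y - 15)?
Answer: -24*I ≈ -24.0*I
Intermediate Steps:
A(y) = √(-15 + y)
A(-21)*(-4) = √(-15 - 21)*(-4) = √(-36)*(-4) = (6*I)*(-4) = -24*I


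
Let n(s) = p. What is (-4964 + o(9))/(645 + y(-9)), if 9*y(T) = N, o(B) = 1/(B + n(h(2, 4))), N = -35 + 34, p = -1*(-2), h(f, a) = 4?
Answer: -491427/63844 ≈ -7.6973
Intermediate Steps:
p = 2
n(s) = 2
N = -1
o(B) = 1/(2 + B) (o(B) = 1/(B + 2) = 1/(2 + B))
y(T) = -⅑ (y(T) = (⅑)*(-1) = -⅑)
(-4964 + o(9))/(645 + y(-9)) = (-4964 + 1/(2 + 9))/(645 - ⅑) = (-4964 + 1/11)/(5804/9) = (-4964 + 1/11)*(9/5804) = -54603/11*9/5804 = -491427/63844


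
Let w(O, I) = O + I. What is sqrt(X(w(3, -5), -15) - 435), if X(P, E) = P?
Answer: I*sqrt(437) ≈ 20.905*I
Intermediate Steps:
w(O, I) = I + O
sqrt(X(w(3, -5), -15) - 435) = sqrt((-5 + 3) - 435) = sqrt(-2 - 435) = sqrt(-437) = I*sqrt(437)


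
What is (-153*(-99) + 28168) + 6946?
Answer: 50261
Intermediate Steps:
(-153*(-99) + 28168) + 6946 = (15147 + 28168) + 6946 = 43315 + 6946 = 50261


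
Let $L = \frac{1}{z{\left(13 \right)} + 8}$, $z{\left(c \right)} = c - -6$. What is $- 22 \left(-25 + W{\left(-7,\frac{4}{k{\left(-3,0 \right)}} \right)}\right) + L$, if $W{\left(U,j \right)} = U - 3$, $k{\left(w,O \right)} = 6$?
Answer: $\frac{20791}{27} \approx 770.04$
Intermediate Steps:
$z{\left(c \right)} = 6 + c$ ($z{\left(c \right)} = c + 6 = 6 + c$)
$W{\left(U,j \right)} = -3 + U$
$L = \frac{1}{27}$ ($L = \frac{1}{\left(6 + 13\right) + 8} = \frac{1}{19 + 8} = \frac{1}{27} \approx 0.037037$)
$- 22 \left(-25 + W{\left(-7,\frac{4}{k{\left(-3,0 \right)}} \right)}\right) + L = - 22 \left(-25 - 10\right) + \frac{1}{27} = \left(-22\right) \left(-35\right) + \frac{1}{27} = 770 + \frac{1}{27} = \frac{20791}{27}$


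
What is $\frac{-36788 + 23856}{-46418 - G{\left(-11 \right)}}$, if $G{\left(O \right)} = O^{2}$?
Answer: $\frac{12932}{46539} \approx 0.27787$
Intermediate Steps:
$\frac{-36788 + 23856}{-46418 - G{\left(-11 \right)}} = \frac{-36788 + 23856}{-46418 - \left(-11\right)^{2}} = - \frac{12932}{-46418 - 121} = - \frac{12932}{-46539} = \left(-12932\right) \left(- \frac{1}{46539}\right) = \frac{12932}{46539}$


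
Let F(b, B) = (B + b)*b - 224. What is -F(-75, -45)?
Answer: -8776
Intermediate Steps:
F(b, B) = -224 + b*(B + b) (F(b, B) = b*(B + b) - 224 = -224 + b*(B + b))
-F(-75, -45) = -(-224 + (-75)² - 45*(-75)) = -(-224 + 5625 + 3375) = -1*8776 = -8776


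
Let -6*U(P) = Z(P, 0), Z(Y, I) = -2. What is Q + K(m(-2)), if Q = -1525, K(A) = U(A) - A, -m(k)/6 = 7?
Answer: -4448/3 ≈ -1482.7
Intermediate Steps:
U(P) = ⅓ (U(P) = -⅙*(-2) = ⅓)
m(k) = -42 (m(k) = -6*7 = -42)
K(A) = ⅓ - A
Q + K(m(-2)) = -1525 + (⅓ - 1*(-42)) = -1525 + (⅓ + 42) = -1525 + 127/3 = -4448/3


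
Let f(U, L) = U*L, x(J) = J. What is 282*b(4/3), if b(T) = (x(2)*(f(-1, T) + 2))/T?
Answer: 282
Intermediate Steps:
f(U, L) = L*U
b(T) = (4 - 2*T)/T (b(T) = (2*(T*(-1) + 2))/T = (2*(-T + 2))/T = (2*(2 - T))/T = (4 - 2*T)/T)
282*b(4/3) = 282*(-2 + 4/((4/3))) = 282*(-2 + 4/((4*(1/3)))) = 282*(-2 + 4/(4/3)) = 282*(-2 + 4*(3/4)) = 282*(-2 + 3) = 282*1 = 282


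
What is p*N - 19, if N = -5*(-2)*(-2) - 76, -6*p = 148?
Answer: 2349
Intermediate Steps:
p = -74/3 (p = -1/6*148 = -74/3 ≈ -24.667)
N = -96 (N = 10*(-2) - 76 = -20 - 76 = -96)
p*N - 19 = -74/3*(-96) - 19 = 2368 - 19 = 2349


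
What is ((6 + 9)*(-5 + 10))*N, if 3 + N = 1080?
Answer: 80775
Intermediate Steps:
N = 1077 (N = -3 + 1080 = 1077)
((6 + 9)*(-5 + 10))*N = ((6 + 9)*(-5 + 10))*1077 = (15*5)*1077 = 75*1077 = 80775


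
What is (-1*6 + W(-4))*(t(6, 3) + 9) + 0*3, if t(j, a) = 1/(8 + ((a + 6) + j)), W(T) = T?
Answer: -2080/23 ≈ -90.435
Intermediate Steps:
t(j, a) = 1/(14 + a + j) (t(j, a) = 1/(8 + ((6 + a) + j)) = 1/(8 + (6 + a + j)) = 1/(14 + a + j))
(-1*6 + W(-4))*(t(6, 3) + 9) + 0*3 = (-1*6 - 4)*(1/(14 + 3 + 6) + 9) + 0*3 = (-6 - 4)*(1/23 + 9) + 0 = -10*(1/23 + 9) + 0 = -10*208/23 + 0 = -2080/23 + 0 = -2080/23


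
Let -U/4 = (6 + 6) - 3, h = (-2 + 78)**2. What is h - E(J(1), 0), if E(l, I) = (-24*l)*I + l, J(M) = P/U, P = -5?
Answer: 207931/36 ≈ 5775.9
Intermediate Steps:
h = 5776 (h = 76**2 = 5776)
U = -36 (U = -4*((6 + 6) - 3) = -4*(12 - 3) = -4*9 = -36)
J(M) = 5/36 (J(M) = -5/(-36) = -5*(-1/36) = 5/36)
E(l, I) = l - 24*I*l (E(l, I) = -24*I*l + l = l - 24*I*l)
h - E(J(1), 0) = 5776 - 5*(1 - 24*0)/36 = 5776 - 5*(1 + 0)/36 = 5776 - 5/36 = 207931/36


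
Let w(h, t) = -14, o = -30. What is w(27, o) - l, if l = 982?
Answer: -996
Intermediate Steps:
w(27, o) - l = -14 - 1*982 = -14 - 982 = -996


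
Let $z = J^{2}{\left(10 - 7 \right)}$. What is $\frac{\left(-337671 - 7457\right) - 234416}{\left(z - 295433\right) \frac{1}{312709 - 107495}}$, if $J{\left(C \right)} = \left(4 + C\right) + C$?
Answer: $\frac{118930542416}{295333} \approx 4.027 \cdot 10^{5}$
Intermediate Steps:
$J{\left(C \right)} = 4 + 2 C$
$z = 100$ ($z = \left(4 + 2 \left(10 - 7\right)\right)^{2} = \left(4 + 2 \cdot 3\right)^{2} = \left(4 + 6\right)^{2} = 10^{2} = 100$)
$\frac{\left(-337671 - 7457\right) - 234416}{\left(z - 295433\right) \frac{1}{312709 - 107495}} = \frac{\left(-337671 - 7457\right) - 234416}{\left(100 - 295433\right) \frac{1}{312709 - 107495}} = \frac{-345128 - 234416}{\left(-295333\right) \frac{1}{205214}} = - \frac{579544}{\left(-295333\right) \frac{1}{205214}} = - \frac{579544}{- \frac{295333}{205214}} = \left(-579544\right) \left(- \frac{205214}{295333}\right) = \frac{118930542416}{295333}$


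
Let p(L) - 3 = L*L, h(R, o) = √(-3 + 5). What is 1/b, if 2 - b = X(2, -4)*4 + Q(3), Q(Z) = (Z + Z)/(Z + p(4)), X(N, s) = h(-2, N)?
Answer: -209/3511 - 484*√2/3511 ≈ -0.25448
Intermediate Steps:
h(R, o) = √2
p(L) = 3 + L² (p(L) = 3 + L*L = 3 + L²)
X(N, s) = √2
Q(Z) = 2*Z/(19 + Z) (Q(Z) = (Z + Z)/(Z + (3 + 4²)) = (2*Z)/(Z + (3 + 16)) = (2*Z)/(Z + 19) = (2*Z)/(19 + Z) = 2*Z/(19 + Z))
b = 19/11 - 4*√2 (b = 2 - (√2*4 + 2*3/(19 + 3)) = 2 - (4*√2 + 2*3/22) = 2 - (4*√2 + 2*3*(1/22)) = 2 - (4*√2 + 3/11) = 2 - (3/11 + 4*√2) = 2 + (-3/11 - 4*√2) = 19/11 - 4*√2 ≈ -3.9296)
1/b = 1/(19/11 - 4*√2)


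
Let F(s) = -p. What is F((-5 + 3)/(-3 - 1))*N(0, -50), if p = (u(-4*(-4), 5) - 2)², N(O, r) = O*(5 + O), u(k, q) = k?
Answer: 0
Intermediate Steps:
p = 196 (p = (-4*(-4) - 2)² = (16 - 2)² = 14² = 196)
F(s) = -196 (F(s) = -1*196 = -196)
F((-5 + 3)/(-3 - 1))*N(0, -50) = -0*(5 + 0) = -0*5 = -196*0 = 0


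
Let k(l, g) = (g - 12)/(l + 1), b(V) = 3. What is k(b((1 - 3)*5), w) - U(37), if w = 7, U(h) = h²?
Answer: -5481/4 ≈ -1370.3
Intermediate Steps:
k(l, g) = (-12 + g)/(1 + l)
k(b((1 - 3)*5), w) - U(37) = (-12 + 7)/(1 + 3) - 1*37² = -5/4 - 1*1369 = (¼)*(-5) - 1369 = -5/4 - 1369 = -5481/4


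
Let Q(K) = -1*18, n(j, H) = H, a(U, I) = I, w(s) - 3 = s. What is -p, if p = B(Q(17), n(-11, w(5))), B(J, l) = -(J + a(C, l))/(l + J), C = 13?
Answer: 1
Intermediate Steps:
w(s) = 3 + s
Q(K) = -18
B(J, l) = -1 (B(J, l) = -(J + l)/(l + J) = -(J + l)/(J + l) = -1*1 = -1)
p = -1
-p = -1*(-1) = 1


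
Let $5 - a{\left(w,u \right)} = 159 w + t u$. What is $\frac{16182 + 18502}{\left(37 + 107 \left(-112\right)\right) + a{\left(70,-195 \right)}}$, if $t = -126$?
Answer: $- \frac{17342}{23821} \approx -0.72801$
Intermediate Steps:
$a{\left(w,u \right)} = 5 - 159 w + 126 u$ ($a{\left(w,u \right)} = 5 - \left(159 w - 126 u\right) = 5 - \left(- 126 u + 159 w\right) = 5 + \left(- 159 w + 126 u\right) = 5 - 159 w + 126 u$)
$\frac{16182 + 18502}{\left(37 + 107 \left(-112\right)\right) + a{\left(70,-195 \right)}} = \frac{16182 + 18502}{\left(37 + 107 \left(-112\right)\right) + \left(5 - 11130 + 126 \left(-195\right)\right)} = \frac{34684}{\left(37 - 11984\right) - 35695} = \frac{34684}{-11947 - 35695} = \frac{34684}{-47642} = 34684 \left(- \frac{1}{47642}\right) = - \frac{17342}{23821}$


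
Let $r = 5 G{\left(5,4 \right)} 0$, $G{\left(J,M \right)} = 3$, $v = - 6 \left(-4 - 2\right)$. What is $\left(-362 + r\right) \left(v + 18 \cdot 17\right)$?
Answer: $-123804$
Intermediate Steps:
$v = 36$ ($v = \left(-6\right) \left(-6\right) = 36$)
$r = 0$ ($r = 5 \cdot 3 \cdot 0 = 15 \cdot 0 = 0$)
$\left(-362 + r\right) \left(v + 18 \cdot 17\right) = \left(-362 + 0\right) \left(36 + 18 \cdot 17\right) = - 362 \left(36 + 306\right) = \left(-362\right) 342 = -123804$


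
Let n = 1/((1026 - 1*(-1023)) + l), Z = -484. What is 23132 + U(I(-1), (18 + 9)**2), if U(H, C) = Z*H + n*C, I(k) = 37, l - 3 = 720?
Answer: 1609073/308 ≈ 5224.3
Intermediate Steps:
l = 723 (l = 3 + 720 = 723)
n = 1/2772 (n = 1/((1026 - 1*(-1023)) + 723) = 1/((1026 + 1023) + 723) = 1/(2049 + 723) = 1/2772 ≈ 0.00036075)
U(H, C) = -484*H + C/2772
23132 + U(I(-1), (18 + 9)**2) = 23132 + (-484*37 + (18 + 9)**2/2772) = 23132 + (-17908 + (1/2772)*27**2) = 23132 + (-17908 + (1/2772)*729) = 23132 + (-17908 + 81/308) = 23132 - 5515583/308 = 1609073/308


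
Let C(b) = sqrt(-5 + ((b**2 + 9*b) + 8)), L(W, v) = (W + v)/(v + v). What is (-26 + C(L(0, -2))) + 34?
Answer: 8 + sqrt(31)/2 ≈ 10.784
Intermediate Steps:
L(W, v) = (W + v)/(2*v) (L(W, v) = (W + v)/((2*v)) = (W + v)*(1/(2*v)) = (W + v)/(2*v))
C(b) = sqrt(3 + b**2 + 9*b) (C(b) = sqrt(-5 + (8 + b**2 + 9*b)) = sqrt(3 + b**2 + 9*b))
(-26 + C(L(0, -2))) + 34 = (-26 + sqrt(3 + ((1/2)*(0 - 2)/(-2))**2 + 9*((1/2)*(0 - 2)/(-2)))) + 34 = (-26 + sqrt(3 + ((1/2)*(-1/2)*(-2))**2 + 9*((1/2)*(-1/2)*(-2)))) + 34 = (-26 + sqrt(3 + (1/2)**2 + 9*(1/2))) + 34 = (-26 + sqrt(3 + 1/4 + 9/2)) + 34 = (-26 + sqrt(31/4)) + 34 = (-26 + sqrt(31)/2) + 34 = 8 + sqrt(31)/2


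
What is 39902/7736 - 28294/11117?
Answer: 112354075/43000556 ≈ 2.6129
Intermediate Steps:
39902/7736 - 28294/11117 = 39902*(1/7736) - 28294*1/11117 = 19951/3868 - 28294/11117 = 112354075/43000556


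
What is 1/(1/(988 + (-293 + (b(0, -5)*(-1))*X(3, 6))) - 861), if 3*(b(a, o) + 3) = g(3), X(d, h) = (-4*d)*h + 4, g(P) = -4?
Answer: -1201/1034058 ≈ -0.0011614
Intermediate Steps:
X(d, h) = 4 - 4*d*h (X(d, h) = -4*d*h + 4 = 4 - 4*d*h)
b(a, o) = -13/3 (b(a, o) = -3 + (⅓)*(-4) = -3 - 4/3 = -13/3)
1/(1/(988 + (-293 + (b(0, -5)*(-1))*X(3, 6))) - 861) = 1/(1/(988 + (-293 + (-13/3*(-1))*(4 - 4*3*6))) - 861) = 1/(1/(988 + (-293 + 13*(4 - 72)/3)) - 861) = 1/(1/(988 + (-293 + (13/3)*(-68))) - 861) = 1/(1/(988 + (-293 - 884/3)) - 861) = 1/(1/(988 - 1763/3) - 861) = 1/(1/(1201/3) - 861) = 1/(3/1201 - 861) = 1/(-1034058/1201) = -1201/1034058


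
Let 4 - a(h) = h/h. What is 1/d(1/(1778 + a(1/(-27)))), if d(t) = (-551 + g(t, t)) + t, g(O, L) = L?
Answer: -1781/981329 ≈ -0.0018149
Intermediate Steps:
a(h) = 3 (a(h) = 4 - h/h = 4 - 1*1 = 4 - 1 = 3)
d(t) = -551 + 2*t (d(t) = (-551 + t) + t = -551 + 2*t)
1/d(1/(1778 + a(1/(-27)))) = 1/(-551 + 2/(1778 + 3)) = 1/(-551 + 2/1781) = 1/(-981329/1781) = -1781/981329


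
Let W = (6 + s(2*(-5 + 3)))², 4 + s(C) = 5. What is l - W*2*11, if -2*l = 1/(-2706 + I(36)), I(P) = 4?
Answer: -5825511/5404 ≈ -1078.0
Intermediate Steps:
s(C) = 1 (s(C) = -4 + 5 = 1)
W = 49 (W = (6 + 1)² = 7² = 49)
l = 1/5404 (l = -1/(2*(-2706 + 4)) = -½/(-2702) = -½*(-1/2702) = 1/5404 ≈ 0.00018505)
l - W*2*11 = 1/5404 - 49*2*11 = 1/5404 - 98*11 = 1/5404 - 1*1078 = 1/5404 - 1078 = -5825511/5404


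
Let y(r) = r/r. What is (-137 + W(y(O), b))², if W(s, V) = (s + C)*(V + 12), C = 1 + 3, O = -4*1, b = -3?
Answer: 8464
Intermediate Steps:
O = -4
C = 4
y(r) = 1
W(s, V) = (4 + s)*(12 + V) (W(s, V) = (s + 4)*(V + 12) = (4 + s)*(12 + V))
(-137 + W(y(O), b))² = (-137 + (48 + 4*(-3) + 12*1 - 3*1))² = (-137 + (48 - 12 + 12 - 3))² = (-137 + 45)² = (-92)² = 8464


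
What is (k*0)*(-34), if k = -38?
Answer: 0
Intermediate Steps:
(k*0)*(-34) = -38*0*(-34) = 0*(-34) = 0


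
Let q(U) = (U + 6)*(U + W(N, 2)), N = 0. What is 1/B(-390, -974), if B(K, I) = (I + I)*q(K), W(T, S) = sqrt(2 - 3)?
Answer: -65/18962735872 - I/113776415232 ≈ -3.4278e-9 - 8.7892e-12*I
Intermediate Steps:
W(T, S) = I (W(T, S) = sqrt(-1) = I)
q(U) = (6 + U)*(I + U) (q(U) = (U + 6)*(U + I) = (6 + U)*(I + U))
B(K, I) = 2*I*(K**2 + 6*I + K*(6 + I)) (B(K, I) = (I + I)*(K**2 + 6*I + K*(6 + I)) = (2*I)*(K**2 + 6*I + K*(6 + I)) = 2*I*(K**2 + 6*I + K*(6 + I)))
1/B(-390, -974) = 1/(2*(-974)*((-390)**2 + 6*I - 390*(6 + I))) = 1/(2*(-974)*(152100 + 6*I + (-2340 - 390*I))) = 1/(2*(-974)*(149760 - 384*I)) = 1/(-291732480 + 748032*I) = (-291732480 - 748032*I)/85108399438823424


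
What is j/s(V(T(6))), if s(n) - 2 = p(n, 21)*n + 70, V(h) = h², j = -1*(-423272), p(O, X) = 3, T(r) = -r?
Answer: 105818/45 ≈ 2351.5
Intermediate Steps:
j = 423272
s(n) = 72 + 3*n (s(n) = 2 + (3*n + 70) = 2 + (70 + 3*n) = 72 + 3*n)
j/s(V(T(6))) = 423272/(72 + 3*(-1*6)²) = 423272/(72 + 3*(-6)²) = 423272/(72 + 3*36) = 423272/(72 + 108) = 423272/180 = 423272*(1/180) = 105818/45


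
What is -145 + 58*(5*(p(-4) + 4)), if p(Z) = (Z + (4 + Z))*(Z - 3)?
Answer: 9135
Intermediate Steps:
p(Z) = (-3 + Z)*(4 + 2*Z) (p(Z) = (4 + 2*Z)*(-3 + Z) = (-3 + Z)*(4 + 2*Z))
-145 + 58*(5*(p(-4) + 4)) = -145 + 58*(5*((-12 - 2*(-4) + 2*(-4)**2) + 4)) = -145 + 58*(5*((-12 + 8 + 2*16) + 4)) = -145 + 58*(5*((-12 + 8 + 32) + 4)) = -145 + 58*(5*(28 + 4)) = -145 + 58*(5*32) = -145 + 58*160 = -145 + 9280 = 9135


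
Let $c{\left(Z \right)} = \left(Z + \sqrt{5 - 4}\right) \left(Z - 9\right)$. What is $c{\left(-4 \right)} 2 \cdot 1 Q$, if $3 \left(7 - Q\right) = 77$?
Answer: $-1456$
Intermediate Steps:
$Q = - \frac{56}{3}$ ($Q = 7 - \frac{77}{3} = - \frac{56}{3} \approx -18.667$)
$c{\left(Z \right)} = \left(1 + Z\right) \left(-9 + Z\right)$ ($c{\left(Z \right)} = \left(Z + \sqrt{1}\right) \left(-9 + Z\right) = \left(Z + 1\right) \left(-9 + Z\right) = \left(1 + Z\right) \left(-9 + Z\right)$)
$c{\left(-4 \right)} 2 \cdot 1 Q = \left(-9 + \left(-4\right)^{2} - -32\right) 2 \cdot 1 \left(- \frac{56}{3}\right) = \left(-9 + 16 + 32\right) 2 \left(- \frac{56}{3}\right) = 39 \cdot 2 \left(- \frac{56}{3}\right) = 78 \left(- \frac{56}{3}\right) = -1456$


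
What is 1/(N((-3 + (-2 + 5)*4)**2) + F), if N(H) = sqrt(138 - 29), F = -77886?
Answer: -77886/6066228887 - sqrt(109)/6066228887 ≈ -1.2841e-5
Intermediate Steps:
N(H) = sqrt(109)
1/(N((-3 + (-2 + 5)*4)**2) + F) = 1/(sqrt(109) - 77886) = 1/(-77886 + sqrt(109))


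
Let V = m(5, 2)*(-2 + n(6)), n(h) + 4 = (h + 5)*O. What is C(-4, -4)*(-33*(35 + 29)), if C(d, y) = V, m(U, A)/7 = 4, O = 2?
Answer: -946176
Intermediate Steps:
m(U, A) = 28 (m(U, A) = 7*4 = 28)
n(h) = 6 + 2*h (n(h) = -4 + (h + 5)*2 = -4 + (5 + h)*2 = -4 + (10 + 2*h) = 6 + 2*h)
V = 448 (V = 28*(-2 + (6 + 2*6)) = 28*(-2 + (6 + 12)) = 28*(-2 + 18) = 28*16 = 448)
C(d, y) = 448
C(-4, -4)*(-33*(35 + 29)) = 448*(-33*(35 + 29)) = 448*(-33*64) = 448*(-2112) = -946176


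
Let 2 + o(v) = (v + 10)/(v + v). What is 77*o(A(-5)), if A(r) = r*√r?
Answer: -231/2 + 77*I*√5/5 ≈ -115.5 + 34.435*I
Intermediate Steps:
A(r) = r^(3/2)
o(v) = -2 + (10 + v)/(2*v) (o(v) = -2 + (v + 10)/(v + v) = -2 + (10 + v)/((2*v)) = -2 + (10 + v)*(1/(2*v)) = -2 + (10 + v)/(2*v))
77*o(A(-5)) = 77*(-3/2 + 5/((-5)^(3/2))) = 77*(-3/2 + 5/((-5*I*√5))) = 77*(-3/2 + 5*(I*√5/25)) = 77*(-3/2 + I*√5/5) = -231/2 + 77*I*√5/5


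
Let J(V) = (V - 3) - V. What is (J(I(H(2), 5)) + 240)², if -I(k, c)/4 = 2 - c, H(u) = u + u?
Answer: 56169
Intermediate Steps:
H(u) = 2*u
I(k, c) = -8 + 4*c (I(k, c) = -4*(2 - c) = -8 + 4*c)
J(V) = -3 (J(V) = (-3 + V) - V = -3)
(J(I(H(2), 5)) + 240)² = (-3 + 240)² = 237² = 56169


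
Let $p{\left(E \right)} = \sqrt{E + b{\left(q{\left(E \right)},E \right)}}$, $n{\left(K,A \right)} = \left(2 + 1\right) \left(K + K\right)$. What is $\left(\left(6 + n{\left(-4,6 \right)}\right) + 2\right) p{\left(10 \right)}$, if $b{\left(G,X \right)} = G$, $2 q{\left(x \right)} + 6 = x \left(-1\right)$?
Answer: $- 16 \sqrt{2} \approx -22.627$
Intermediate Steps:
$q{\left(x \right)} = -3 - \frac{x}{2}$ ($q{\left(x \right)} = -3 + \frac{x \left(-1\right)}{2} = -3 + \frac{\left(-1\right) x}{2} = -3 - \frac{x}{2}$)
$n{\left(K,A \right)} = 6 K$ ($n{\left(K,A \right)} = 3 \cdot 2 K = 6 K$)
$p{\left(E \right)} = \sqrt{-3 + \frac{E}{2}}$ ($p{\left(E \right)} = \sqrt{E - \left(3 + \frac{E}{2}\right)} = \sqrt{-3 + \frac{E}{2}}$)
$\left(\left(6 + n{\left(-4,6 \right)}\right) + 2\right) p{\left(10 \right)} = \left(\left(6 + 6 \left(-4\right)\right) + 2\right) \frac{\sqrt{-12 + 2 \cdot 10}}{2} = \left(\left(6 - 24\right) + 2\right) \frac{\sqrt{-12 + 20}}{2} = \left(-18 + 2\right) \frac{\sqrt{8}}{2} = - 16 \frac{2 \sqrt{2}}{2} = - 16 \sqrt{2}$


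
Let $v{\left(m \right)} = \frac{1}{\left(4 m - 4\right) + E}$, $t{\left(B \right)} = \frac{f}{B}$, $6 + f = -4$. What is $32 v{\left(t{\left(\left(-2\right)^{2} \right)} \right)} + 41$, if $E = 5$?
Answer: $\frac{337}{9} \approx 37.444$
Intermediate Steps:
$f = -10$ ($f = -6 - 4 = -10$)
$t{\left(B \right)} = - \frac{10}{B}$
$v{\left(m \right)} = \frac{1}{1 + 4 m}$ ($v{\left(m \right)} = \frac{1}{\left(4 m - 4\right) + 5} = \frac{1}{\left(-4 + 4 m\right) + 5} = \frac{1}{1 + 4 m}$)
$32 v{\left(t{\left(\left(-2\right)^{2} \right)} \right)} + 41 = \frac{32}{1 + 4 \left(- \frac{10}{\left(-2\right)^{2}}\right)} + 41 = \frac{32}{1 + 4 \left(- \frac{10}{4}\right)} + 41 = \frac{32}{1 + 4 \left(\left(-10\right) \frac{1}{4}\right)} + 41 = \frac{32}{1 + 4 \left(- \frac{5}{2}\right)} + 41 = \frac{32}{1 - 10} + 41 = \frac{32}{-9} + 41 = 32 \left(- \frac{1}{9}\right) + 41 = - \frac{32}{9} + 41 = \frac{337}{9}$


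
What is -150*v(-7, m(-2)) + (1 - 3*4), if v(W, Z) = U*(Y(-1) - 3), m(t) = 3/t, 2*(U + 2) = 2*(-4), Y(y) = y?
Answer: -3611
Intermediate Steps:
U = -6 (U = -2 + (2*(-4))/2 = -2 + (½)*(-8) = -2 - 4 = -6)
v(W, Z) = 24 (v(W, Z) = -6*(-1 - 3) = -6*(-4) = 24)
-150*v(-7, m(-2)) + (1 - 3*4) = -150*24 + (1 - 3*4) = -3600 + (1 - 12) = -3600 - 11 = -3611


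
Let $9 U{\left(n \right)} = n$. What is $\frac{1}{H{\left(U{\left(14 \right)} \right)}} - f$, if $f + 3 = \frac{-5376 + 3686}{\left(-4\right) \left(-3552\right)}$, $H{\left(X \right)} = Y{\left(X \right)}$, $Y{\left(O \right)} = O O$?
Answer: $\frac{1229549}{348096} \approx 3.5322$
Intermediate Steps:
$Y{\left(O \right)} = O^{2}$
$U{\left(n \right)} = \frac{n}{9}$
$H{\left(X \right)} = X^{2}$
$f = - \frac{22157}{7104}$ ($f = -3 + \frac{-5376 + 3686}{\left(-4\right) \left(-3552\right)} = -3 - \frac{1690}{14208} = -3 - \frac{845}{7104} = - \frac{22157}{7104} \approx -3.1189$)
$\frac{1}{H{\left(U{\left(14 \right)} \right)}} - f = \frac{1}{\left(\frac{1}{9} \cdot 14\right)^{2}} - - \frac{22157}{7104} = \frac{1}{\left(\frac{14}{9}\right)^{2}} + \frac{22157}{7104} = \frac{1}{\frac{196}{81}} + \frac{22157}{7104} = \frac{81}{196} + \frac{22157}{7104} = \frac{1229549}{348096}$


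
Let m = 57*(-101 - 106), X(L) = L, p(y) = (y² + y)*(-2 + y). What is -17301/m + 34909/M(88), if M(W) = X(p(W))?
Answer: 4021671481/2649080016 ≈ 1.5181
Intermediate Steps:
p(y) = (-2 + y)*(y + y²) (p(y) = (y + y²)*(-2 + y) = (-2 + y)*(y + y²))
M(W) = W*(-2 + W² - W)
m = -11799 (m = 57*(-207) = -11799)
-17301/m + 34909/M(88) = -17301/(-11799) + 34909/((88*(-2 + 88² - 1*88))) = -17301*(-1/11799) + 34909/((88*(-2 + 7744 - 88))) = 5767/3933 + 34909/((88*7654)) = 5767/3933 + 34909/673552 = 4021671481/2649080016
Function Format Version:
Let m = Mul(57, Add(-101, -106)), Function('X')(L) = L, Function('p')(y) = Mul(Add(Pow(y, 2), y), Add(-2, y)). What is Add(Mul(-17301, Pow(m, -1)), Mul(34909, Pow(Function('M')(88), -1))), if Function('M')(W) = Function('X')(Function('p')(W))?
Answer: Rational(4021671481, 2649080016) ≈ 1.5181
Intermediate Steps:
Function('p')(y) = Mul(Add(-2, y), Add(y, Pow(y, 2))) (Function('p')(y) = Mul(Add(y, Pow(y, 2)), Add(-2, y)) = Mul(Add(-2, y), Add(y, Pow(y, 2))))
Function('M')(W) = Mul(W, Add(-2, Pow(W, 2), Mul(-1, W)))
m = -11799 (m = Mul(57, -207) = -11799)
Add(Mul(-17301, Pow(m, -1)), Mul(34909, Pow(Function('M')(88), -1))) = Add(Mul(-17301, Pow(-11799, -1)), Mul(34909, Pow(Mul(88, Add(-2, Pow(88, 2), Mul(-1, 88))), -1))) = Add(Mul(-17301, Rational(-1, 11799)), Mul(34909, Pow(Mul(88, Add(-2, 7744, -88)), -1))) = Add(Rational(5767, 3933), Mul(34909, Pow(Mul(88, 7654), -1))) = Add(Rational(5767, 3933), Mul(34909, Pow(673552, -1))) = Add(Rational(5767, 3933), Mul(34909, Rational(1, 673552))) = Add(Rational(5767, 3933), Rational(34909, 673552)) = Rational(4021671481, 2649080016)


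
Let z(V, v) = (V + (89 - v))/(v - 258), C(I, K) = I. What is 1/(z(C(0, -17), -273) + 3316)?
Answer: 531/1760434 ≈ 0.00030163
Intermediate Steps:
z(V, v) = (89 + V - v)/(-258 + v)
1/(z(C(0, -17), -273) + 3316) = 1/((89 + 0 - 1*(-273))/(-258 - 273) + 3316) = 1/((89 + 0 + 273)/(-531) + 3316) = 1/(-1/531*362 + 3316) = 1/(-362/531 + 3316) = 1/(1760434/531) = 531/1760434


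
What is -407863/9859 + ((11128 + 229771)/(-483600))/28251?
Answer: -5572301564670041/134695468112400 ≈ -41.370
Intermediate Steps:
-407863/9859 + ((11128 + 229771)/(-483600))/28251 = -407863*1/9859 + (240899*(-1/483600))*(1/28251) = -407863/9859 - 240899/483600*1/28251 = -407863/9859 - 240899/13662183600 = -5572301564670041/134695468112400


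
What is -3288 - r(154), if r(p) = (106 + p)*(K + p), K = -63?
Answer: -26948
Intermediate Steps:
r(p) = (-63 + p)*(106 + p) (r(p) = (106 + p)*(-63 + p) = (-63 + p)*(106 + p))
-3288 - r(154) = -3288 - (-6678 + 154**2 + 43*154) = -3288 - (-6678 + 23716 + 6622) = -3288 - 1*23660 = -3288 - 23660 = -26948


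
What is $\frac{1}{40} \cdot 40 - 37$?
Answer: $-36$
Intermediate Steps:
$\frac{1}{40} \cdot 40 - 37 = 1 - 37 = -36$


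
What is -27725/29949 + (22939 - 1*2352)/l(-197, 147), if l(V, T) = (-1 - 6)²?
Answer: 87885934/209643 ≈ 419.22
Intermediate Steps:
l(V, T) = 49 (l(V, T) = (-7)² = 49)
-27725/29949 + (22939 - 1*2352)/l(-197, 147) = -27725/29949 + (22939 - 1*2352)/49 = -27725*1/29949 + (22939 - 2352)*(1/49) = -27725/29949 + 20587*(1/49) = -27725/29949 + 2941/7 = 87885934/209643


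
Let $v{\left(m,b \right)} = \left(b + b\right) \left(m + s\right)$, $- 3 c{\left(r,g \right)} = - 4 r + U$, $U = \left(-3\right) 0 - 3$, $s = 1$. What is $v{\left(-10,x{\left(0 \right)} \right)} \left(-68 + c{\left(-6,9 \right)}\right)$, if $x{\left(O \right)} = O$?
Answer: $0$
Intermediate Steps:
$U = -3$ ($U = 0 - 3 = -3$)
$c{\left(r,g \right)} = 1 + \frac{4 r}{3}$ ($c{\left(r,g \right)} = - \frac{- 4 r - 3}{3} = - \frac{-3 - 4 r}{3} = 1 + \frac{4 r}{3}$)
$v{\left(m,b \right)} = 2 b \left(1 + m\right)$ ($v{\left(m,b \right)} = \left(b + b\right) \left(m + 1\right) = 2 b \left(1 + m\right)$)
$v{\left(-10,x{\left(0 \right)} \right)} \left(-68 + c{\left(-6,9 \right)}\right) = 2 \cdot 0 \left(1 - 10\right) \left(-68 + \left(1 + \frac{4}{3} \left(-6\right)\right)\right) = 2 \cdot 0 \left(-9\right) \left(-68 + \left(1 - 8\right)\right) = 0 \left(-68 - 7\right) = 0 \left(-75\right) = 0$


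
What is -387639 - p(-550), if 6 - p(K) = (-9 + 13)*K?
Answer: -389845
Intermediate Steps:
p(K) = 6 - 4*K (p(K) = 6 - (-9 + 13)*K = 6 - 4*K)
-387639 - p(-550) = -387639 - (6 - 4*(-550)) = -387639 - (6 + 2200) = -387639 - 1*2206 = -387639 - 2206 = -389845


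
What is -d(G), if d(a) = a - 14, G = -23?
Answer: 37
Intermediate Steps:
d(a) = -14 + a
-d(G) = -(-14 - 23) = -1*(-37) = 37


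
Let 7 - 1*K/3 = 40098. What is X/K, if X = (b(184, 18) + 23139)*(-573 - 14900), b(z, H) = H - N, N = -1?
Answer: 358323734/120273 ≈ 2979.3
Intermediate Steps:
K = -120273 (K = 21 - 3*40098 = 21 - 120294 = -120273)
b(z, H) = 1 + H (b(z, H) = H - 1*(-1) = H + 1 = 1 + H)
X = -358323734 (X = ((1 + 18) + 23139)*(-573 - 14900) = (19 + 23139)*(-15473) = 23158*(-15473) = -358323734)
X/K = -358323734/(-120273) = -358323734*(-1/120273) = 358323734/120273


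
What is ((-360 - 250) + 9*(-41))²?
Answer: 958441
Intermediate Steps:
((-360 - 250) + 9*(-41))² = (-610 - 369)² = (-979)² = 958441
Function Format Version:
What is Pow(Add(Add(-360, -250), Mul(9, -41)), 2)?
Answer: 958441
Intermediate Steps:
Pow(Add(Add(-360, -250), Mul(9, -41)), 2) = Pow(Add(-610, -369), 2) = Pow(-979, 2) = 958441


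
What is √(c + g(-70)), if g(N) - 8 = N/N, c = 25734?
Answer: √25743 ≈ 160.45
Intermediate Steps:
g(N) = 9 (g(N) = 8 + N/N = 8 + 1 = 9)
√(c + g(-70)) = √(25734 + 9) = √25743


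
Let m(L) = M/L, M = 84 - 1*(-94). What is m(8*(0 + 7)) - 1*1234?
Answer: -34463/28 ≈ -1230.8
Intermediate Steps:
M = 178 (M = 84 + 94 = 178)
m(L) = 178/L
m(8*(0 + 7)) - 1*1234 = 178/((8*(0 + 7))) - 1*1234 = 178/((8*7)) - 1234 = 178/56 - 1234 = 178*(1/56) - 1234 = 89/28 - 1234 = -34463/28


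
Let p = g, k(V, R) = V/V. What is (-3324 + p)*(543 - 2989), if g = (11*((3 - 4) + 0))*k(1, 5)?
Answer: 8157410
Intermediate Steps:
k(V, R) = 1
g = -11 (g = (11*((3 - 4) + 0))*1 = (11*(-1 + 0))*1 = (11*(-1))*1 = -11*1 = -11)
p = -11
(-3324 + p)*(543 - 2989) = (-3324 - 11)*(543 - 2989) = -3335*(-2446) = 8157410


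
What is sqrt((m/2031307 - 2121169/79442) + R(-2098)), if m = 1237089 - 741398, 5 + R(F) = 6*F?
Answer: I*sqrt(328618592255513090016194082)/161371090694 ≈ 112.34*I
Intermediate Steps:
R(F) = -5 + 6*F
m = 495691
sqrt((m/2031307 - 2121169/79442) + R(-2098)) = sqrt((495691/2031307 - 2121169/79442) + (-5 + 6*(-2098))) = sqrt((495691*(1/2031307) - 2121169*1/79442) + (-5 - 12588)) = sqrt((495691/2031307 - 2121169/79442) - 12593) = sqrt(-4269366753461/161371090694 - 12593) = sqrt(-2036415511863003/161371090694) = I*sqrt(328618592255513090016194082)/161371090694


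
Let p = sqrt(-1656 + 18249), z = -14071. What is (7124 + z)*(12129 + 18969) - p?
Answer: -216037806 - sqrt(16593) ≈ -2.1604e+8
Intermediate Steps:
p = sqrt(16593) ≈ 128.81
(7124 + z)*(12129 + 18969) - p = (7124 - 14071)*(12129 + 18969) - sqrt(16593) = -6947*31098 - sqrt(16593) = -216037806 - sqrt(16593)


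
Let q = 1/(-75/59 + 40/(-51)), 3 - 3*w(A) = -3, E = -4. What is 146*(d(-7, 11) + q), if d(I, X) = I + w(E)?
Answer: -4954364/6185 ≈ -801.03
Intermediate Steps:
w(A) = 2 (w(A) = 1 - 1/3*(-3) = 1 + 1 = 2)
q = -3009/6185 (q = 1/(-75*1/59 + 40*(-1/51)) = 1/(-75/59 - 40/51) = 1/(-6185/3009) = -3009/6185 ≈ -0.48650)
d(I, X) = 2 + I (d(I, X) = I + 2 = 2 + I)
146*(d(-7, 11) + q) = 146*((2 - 7) - 3009/6185) = 146*(-5 - 3009/6185) = 146*(-33934/6185) = -4954364/6185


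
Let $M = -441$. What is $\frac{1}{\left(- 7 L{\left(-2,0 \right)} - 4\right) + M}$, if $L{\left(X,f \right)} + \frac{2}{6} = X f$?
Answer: $- \frac{3}{1328} \approx -0.002259$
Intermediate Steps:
$L{\left(X,f \right)} = - \frac{1}{3} + X f$
$\frac{1}{\left(- 7 L{\left(-2,0 \right)} - 4\right) + M} = \frac{1}{\left(- 7 \left(- \frac{1}{3} - 0\right) - 4\right) - 441} = \frac{1}{\left(- 7 \left(- \frac{1}{3} + 0\right) - 4\right) - 441} = \frac{1}{\left(\left(-7\right) \left(- \frac{1}{3}\right) - 4\right) - 441} = \frac{1}{\left(\frac{7}{3} - 4\right) - 441} = \frac{1}{- \frac{5}{3} - 441} = \frac{1}{- \frac{1328}{3}} = - \frac{3}{1328}$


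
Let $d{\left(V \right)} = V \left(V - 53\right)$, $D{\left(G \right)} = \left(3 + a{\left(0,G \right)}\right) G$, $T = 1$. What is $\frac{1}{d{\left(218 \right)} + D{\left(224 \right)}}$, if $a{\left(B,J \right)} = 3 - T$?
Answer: $\frac{1}{37090} \approx 2.6961 \cdot 10^{-5}$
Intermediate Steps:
$a{\left(B,J \right)} = 2$ ($a{\left(B,J \right)} = 3 - 1 = 2$)
$D{\left(G \right)} = 5 G$ ($D{\left(G \right)} = \left(3 + 2\right) G = 5 G$)
$d{\left(V \right)} = V \left(-53 + V\right)$
$\frac{1}{d{\left(218 \right)} + D{\left(224 \right)}} = \frac{1}{218 \left(-53 + 218\right) + 5 \cdot 224} = \frac{1}{218 \cdot 165 + 1120} = \frac{1}{35970 + 1120} = \frac{1}{37090}$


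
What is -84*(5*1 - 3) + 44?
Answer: -124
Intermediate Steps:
-84*(5*1 - 3) + 44 = -84*(5 - 3) + 44 = -84*2 + 44 = -168 + 44 = -124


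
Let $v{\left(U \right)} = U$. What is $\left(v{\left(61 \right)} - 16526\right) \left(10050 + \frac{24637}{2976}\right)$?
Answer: $- \frac{492854040205}{2976} \approx -1.6561 \cdot 10^{8}$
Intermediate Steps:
$\left(v{\left(61 \right)} - 16526\right) \left(10050 + \frac{24637}{2976}\right) = \left(61 - 16526\right) \left(10050 + \frac{24637}{2976}\right) = - 16465 \left(10050 + 24637 \cdot \frac{1}{2976}\right) = - 16465 \left(10050 + \frac{24637}{2976}\right) = \left(-16465\right) \frac{29933437}{2976} = - \frac{492854040205}{2976}$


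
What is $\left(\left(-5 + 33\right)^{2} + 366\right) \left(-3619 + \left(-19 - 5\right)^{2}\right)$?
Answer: $-3499450$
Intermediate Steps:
$\left(\left(-5 + 33\right)^{2} + 366\right) \left(-3619 + \left(-19 - 5\right)^{2}\right) = \left(28^{2} + 366\right) \left(-3619 + \left(-24\right)^{2}\right) = \left(784 + 366\right) \left(-3619 + 576\right) = 1150 \left(-3043\right) = -3499450$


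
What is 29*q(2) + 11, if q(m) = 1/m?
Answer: 51/2 ≈ 25.500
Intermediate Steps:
q(m) = 1/m
29*q(2) + 11 = 29/2 + 11 = 51/2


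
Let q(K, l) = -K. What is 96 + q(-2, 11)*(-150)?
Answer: -204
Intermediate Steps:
96 + q(-2, 11)*(-150) = 96 - 1*(-2)*(-150) = 96 + 2*(-150) = 96 - 300 = -204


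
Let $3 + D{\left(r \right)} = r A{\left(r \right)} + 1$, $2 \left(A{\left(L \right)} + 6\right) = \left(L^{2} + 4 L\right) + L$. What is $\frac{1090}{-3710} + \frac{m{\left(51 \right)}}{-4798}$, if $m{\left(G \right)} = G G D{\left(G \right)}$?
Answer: $- \frac{34990109951}{890029} \approx -39313.0$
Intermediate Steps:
$A{\left(L \right)} = -6 + \frac{L^{2}}{2} + \frac{5 L}{2}$ ($A{\left(L \right)} = -6 + \frac{\left(L^{2} + 4 L\right) + L}{2} = -6 + \frac{L^{2} + 5 L}{2} = -6 + \left(\frac{L^{2}}{2} + \frac{5 L}{2}\right) = -6 + \frac{L^{2}}{2} + \frac{5 L}{2}$)
$D{\left(r \right)} = -2 + r \left(-6 + \frac{r^{2}}{2} + \frac{5 r}{2}\right)$ ($D{\left(r \right)} = -3 + \left(r \left(-6 + \frac{r^{2}}{2} + \frac{5 r}{2}\right) + 1\right) = -3 + \left(1 + r \left(-6 + \frac{r^{2}}{2} + \frac{5 r}{2}\right)\right) = -2 + r \left(-6 + \frac{r^{2}}{2} + \frac{5 r}{2}\right)$)
$m{\left(G \right)} = G^{2} \left(-2 + \frac{G \left(-12 + G^{2} + 5 G\right)}{2}\right)$ ($m{\left(G \right)} = G G \left(-2 + \frac{G \left(-12 + G^{2} + 5 G\right)}{2}\right) = G^{2} \left(-2 + \frac{G \left(-12 + G^{2} + 5 G\right)}{2}\right)$)
$\frac{1090}{-3710} + \frac{m{\left(51 \right)}}{-4798} = \frac{1090}{-3710} + \frac{\frac{1}{2} \cdot 51^{2} \left(-4 + 51 \left(-12 + 51^{2} + 5 \cdot 51\right)\right)}{-4798} = 1090 \left(- \frac{1}{3710}\right) + \frac{1}{2} \cdot 2601 \left(-4 + 51 \left(-12 + 2601 + 255\right)\right) \left(- \frac{1}{4798}\right) = - \frac{109}{371} + \frac{1}{2} \cdot 2601 \left(-4 + 51 \cdot 2844\right) \left(- \frac{1}{4798}\right) = - \frac{109}{371} + \frac{1}{2} \cdot 2601 \left(-4 + 145044\right) \left(- \frac{1}{4798}\right) = - \frac{109}{371} + \frac{1}{2} \cdot 2601 \cdot 145040 \left(- \frac{1}{4798}\right) = - \frac{109}{371} + 188624520 \left(- \frac{1}{4798}\right) = - \frac{109}{371} - \frac{94312260}{2399} = - \frac{34990109951}{890029}$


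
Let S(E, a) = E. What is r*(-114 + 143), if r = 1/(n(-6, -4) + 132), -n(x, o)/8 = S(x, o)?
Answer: 29/180 ≈ 0.16111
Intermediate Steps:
n(x, o) = -8*x
r = 1/180 (r = 1/(-8*(-6) + 132) = 1/(48 + 132) = 1/180 ≈ 0.0055556)
r*(-114 + 143) = (-114 + 143)/180 = (1/180)*29 = 29/180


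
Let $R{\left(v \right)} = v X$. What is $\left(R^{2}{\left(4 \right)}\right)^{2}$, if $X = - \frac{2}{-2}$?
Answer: $256$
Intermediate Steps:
$X = 1$ ($X = \left(-2\right) \left(- \frac{1}{2}\right) = 1$)
$R{\left(v \right)} = v$ ($R{\left(v \right)} = v 1 = v$)
$\left(R^{2}{\left(4 \right)}\right)^{2} = \left(4^{2}\right)^{2} = 16^{2} = 256$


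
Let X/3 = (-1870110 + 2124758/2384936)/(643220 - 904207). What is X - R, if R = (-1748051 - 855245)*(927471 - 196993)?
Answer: 591829079769210126794311/311218645916 ≈ 1.9017e+12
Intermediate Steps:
X = 6690135807303/311218645916 (X = 3*((-1870110 + 2124758/2384936)/(643220 - 904207)) = 3*((-1870110 + 2124758*(1/2384936))/(-260987)) = 3*((-1870110 + 1062379/1192468)*(-1/260987)) = 3*(-2230045269101/1192468*(-1/260987)) = 3*(2230045269101/311218645916) = 6690135807303/311218645916 ≈ 21.497)
R = -1901650455488 (R = -2603296*730478 = -1901650455488)
X - R = 6690135807303/311218645916 - 1*(-1901650455488) = 6690135807303/311218645916 + 1901650455488 = 591829079769210126794311/311218645916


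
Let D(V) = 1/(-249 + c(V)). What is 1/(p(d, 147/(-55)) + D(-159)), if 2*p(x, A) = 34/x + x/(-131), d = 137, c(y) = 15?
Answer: -2099799/846401 ≈ -2.4809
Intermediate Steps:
D(V) = -1/234 (D(V) = 1/(-249 + 15) = 1/(-234) = -1/234)
p(x, A) = 17/x - x/262 (p(x, A) = (34/x + x/(-131))/2 = (34/x + x*(-1/131))/2 = (34/x - x/131)/2 = 17/x - x/262)
1/(p(d, 147/(-55)) + D(-159)) = 1/((17/137 - 1/262*137) - 1/234) = 1/((17*(1/137) - 137/262) - 1/234) = 1/((17/137 - 137/262) - 1/234) = 1/(-14315/35894 - 1/234) = 1/(-846401/2099799) = -2099799/846401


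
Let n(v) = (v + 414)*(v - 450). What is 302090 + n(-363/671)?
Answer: 430928147/3721 ≈ 1.1581e+5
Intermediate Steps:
n(v) = (-450 + v)*(414 + v) (n(v) = (414 + v)*(-450 + v) = (-450 + v)*(414 + v))
302090 + n(-363/671) = 302090 + (-186300 + (-363/671)**2 - (-13068)/671) = 302090 + (-186300 + (-363*1/671)**2 - (-13068)/671) = 302090 + (-186300 + (-33/61)**2 - 36*(-33/61)) = 302090 + (-186300 + 1089/3721 + 1188/61) = 302090 - 693148743/3721 = 430928147/3721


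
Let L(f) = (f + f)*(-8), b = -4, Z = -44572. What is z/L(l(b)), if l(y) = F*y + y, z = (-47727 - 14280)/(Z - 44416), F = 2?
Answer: 20669/5695232 ≈ 0.0036292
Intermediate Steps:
z = 62007/88988 (z = (-47727 - 14280)/(-44572 - 44416) = -62007/(-88988) = -62007*(-1/88988) = 62007/88988 ≈ 0.69680)
l(y) = 3*y (l(y) = 2*y + y = 3*y)
L(f) = -16*f (L(f) = (2*f)*(-8) = -16*f)
z/L(l(b)) = 62007/(88988*((-48*(-4)))) = 62007/(88988*((-16*(-12)))) = (62007/88988)/192 = (62007/88988)*(1/192) = 20669/5695232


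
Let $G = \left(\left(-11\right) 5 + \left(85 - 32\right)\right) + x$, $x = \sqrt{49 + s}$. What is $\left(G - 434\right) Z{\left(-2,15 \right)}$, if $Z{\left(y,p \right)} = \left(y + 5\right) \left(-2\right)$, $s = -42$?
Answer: $2616 - 6 \sqrt{7} \approx 2600.1$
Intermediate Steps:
$x = \sqrt{7}$ ($x = \sqrt{49 - 42} = \sqrt{7} \approx 2.6458$)
$Z{\left(y,p \right)} = -10 - 2 y$ ($Z{\left(y,p \right)} = \left(5 + y\right) \left(-2\right) = -10 - 2 y$)
$G = -2 + \sqrt{7}$ ($G = \left(\left(-11\right) 5 + \left(85 - 32\right)\right) + \sqrt{7} = \left(-55 + \left(85 - 32\right)\right) + \sqrt{7} = \left(-55 + 53\right) + \sqrt{7} = -2 + \sqrt{7} \approx 0.64575$)
$\left(G - 434\right) Z{\left(-2,15 \right)} = \left(\left(-2 + \sqrt{7}\right) - 434\right) \left(-10 - -4\right) = \left(-436 + \sqrt{7}\right) \left(-10 + 4\right) = \left(-436 + \sqrt{7}\right) \left(-6\right) = 2616 - 6 \sqrt{7}$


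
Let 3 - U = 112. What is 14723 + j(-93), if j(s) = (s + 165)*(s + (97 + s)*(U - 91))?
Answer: -49573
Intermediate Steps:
U = -109 (U = 3 - 1*112 = 3 - 112 = -109)
j(s) = (-19400 - 199*s)*(165 + s) (j(s) = (s + 165)*(s + (97 + s)*(-109 - 91)) = (165 + s)*(s + (97 + s)*(-200)) = (165 + s)*(s + (-19400 - 200*s)) = (165 + s)*(-19400 - 199*s) = (-19400 - 199*s)*(165 + s))
14723 + j(-93) = 14723 + (-3201000 - 52235*(-93) - 199*(-93)²) = 14723 + (-3201000 + 4857855 - 199*8649) = 14723 + (-3201000 + 4857855 - 1721151) = 14723 - 64296 = -49573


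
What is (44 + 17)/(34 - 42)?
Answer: -61/8 ≈ -7.6250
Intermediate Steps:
(44 + 17)/(34 - 42) = 61/(-8) = 61*(-⅛) = -61/8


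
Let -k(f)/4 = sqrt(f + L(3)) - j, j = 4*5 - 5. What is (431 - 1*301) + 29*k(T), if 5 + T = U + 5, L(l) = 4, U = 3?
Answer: 1870 - 116*sqrt(7) ≈ 1563.1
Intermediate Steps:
T = 3 (T = -5 + (3 + 5) = -5 + 8 = 3)
j = 15 (j = 20 - 5 = 15)
k(f) = 60 - 4*sqrt(4 + f) (k(f) = -4*(sqrt(f + 4) - 1*15) = -4*(sqrt(4 + f) - 15) = -4*(-15 + sqrt(4 + f)) = 60 - 4*sqrt(4 + f))
(431 - 1*301) + 29*k(T) = (431 - 1*301) + 29*(60 - 4*sqrt(4 + 3)) = (431 - 301) + 29*(60 - 4*sqrt(7)) = 130 + (1740 - 116*sqrt(7)) = 1870 - 116*sqrt(7)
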